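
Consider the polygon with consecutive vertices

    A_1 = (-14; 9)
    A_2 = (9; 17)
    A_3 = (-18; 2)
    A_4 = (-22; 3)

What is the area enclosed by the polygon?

80.5

Apply Gauss's area formula: 2A = Σ (x_i·y_{i+1} − x_{i+1}·y_i), indices taken mod 4.
Σ = (-319) + (324) + (-10) + (-156) = -161
Area = |Σ|/2 = 80.5.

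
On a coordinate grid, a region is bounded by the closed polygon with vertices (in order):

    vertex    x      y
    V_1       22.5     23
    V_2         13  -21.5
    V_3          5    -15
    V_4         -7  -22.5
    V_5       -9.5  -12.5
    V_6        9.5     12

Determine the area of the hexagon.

630.375

Cross-terms: -782.75, -87.5, -217.5, -126.25, 4.75, -51.5  ⇒  Σ = -1260.75
Area = |Σ|/2 = 630.375.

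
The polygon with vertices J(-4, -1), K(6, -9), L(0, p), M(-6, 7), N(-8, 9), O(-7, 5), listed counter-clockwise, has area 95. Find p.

8

The doubled signed area Σ (x_i y_{i+1} − x_{i+1} y_i) is linear in p.
With p=0 it equals 94; the coefficient of p is 12 (from the two edges through L).
So 12·p + 94 = 2·95 = 190 ⇒ p = 8.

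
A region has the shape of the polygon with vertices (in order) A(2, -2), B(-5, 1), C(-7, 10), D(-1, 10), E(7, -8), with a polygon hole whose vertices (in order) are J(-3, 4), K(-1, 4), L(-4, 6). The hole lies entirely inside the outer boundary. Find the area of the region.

83.5

Outer boundary:
Apply the shoelace (surveyor's) formula: 2A = Σ (x_i·y_{i+1} − x_{i+1}·y_i), indices taken mod 5.
Σ = (-8) + (-43) + (-60) + (-62) + (2) = -171
Area = |Σ|/2 = 85.5.
Hole:
Cross-terms: -8, 10, 2  ⇒  Σ = 4
Area = |Σ|/2 = 2.
Net area = 85.5 − 2 = 83.5.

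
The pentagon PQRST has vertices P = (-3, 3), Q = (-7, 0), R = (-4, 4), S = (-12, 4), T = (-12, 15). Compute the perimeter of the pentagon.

|PQ| = √((-4)² + (-3)²) = √25 = 5
|QR| = √((3)² + (4)²) = √25 = 5
|RS| = √((-8)² + (0)²) = √64 = 8
|ST| = √((0)² + (11)²) = √121 = 11
|TP| = √((9)² + (-12)²) = √225 = 15
Perimeter = 5 + 5 + 8 + 11 + 15 = 44.

44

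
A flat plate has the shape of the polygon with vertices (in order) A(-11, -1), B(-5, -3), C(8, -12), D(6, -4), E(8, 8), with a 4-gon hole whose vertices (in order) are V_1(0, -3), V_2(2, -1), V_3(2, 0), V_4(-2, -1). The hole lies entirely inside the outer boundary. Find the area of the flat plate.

150

Outer boundary:
Apply the shoelace (surveyor's) formula: 2A = Σ (x_i·y_{i+1} − x_{i+1}·y_i), indices taken mod 5.
A→B: (-11)(-3) − (-5)(-1) = 28
B→C: (-5)(-12) − (8)(-3) = 84
C→D: (8)(-4) − (6)(-12) = 40
D→E: (6)(8) − (8)(-4) = 80
E→A: (8)(-1) − (-11)(8) = 80
Σ = 312
Area = |Σ|/2 = 156.
Hole:
Σ = (6) + (2) + (-2) + (6) = 12
Area = |Σ|/2 = 6.
Net area = 156 − 6 = 150.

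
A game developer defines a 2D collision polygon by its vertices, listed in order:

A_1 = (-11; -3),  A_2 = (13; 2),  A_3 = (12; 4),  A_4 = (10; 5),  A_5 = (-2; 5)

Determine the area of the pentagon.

Σ = (17) + (28) + (20) + (60) + (61) = 186
Area = |Σ|/2 = 93.

93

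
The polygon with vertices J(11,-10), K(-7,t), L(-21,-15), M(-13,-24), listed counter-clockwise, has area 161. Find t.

-13

Write out the shoelace sum; only the two edges meeting at K involve t:
2·Area = [(11·t − (-7)·(-10)) + ((-7)·(-15) − (-21)·t)] + 703
       = 32·t + 738 = 322
⇒ t = -13.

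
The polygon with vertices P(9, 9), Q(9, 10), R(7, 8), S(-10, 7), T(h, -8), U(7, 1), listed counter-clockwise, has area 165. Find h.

The doubled signed area Σ (x_i y_{i+1} − x_{i+1} y_i) is linear in h.
With h=0 it equals 330; the coefficient of h is -6 (from the two edges through T).
So -6·h + 330 = 2·165 = 330 ⇒ h = 0.

0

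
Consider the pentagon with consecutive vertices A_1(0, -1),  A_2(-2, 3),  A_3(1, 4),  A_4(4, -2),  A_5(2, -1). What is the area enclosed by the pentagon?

16.5

Apply the shoelace (surveyor's) formula: 2A = Σ (x_i·y_{i+1} − x_{i+1}·y_i), indices taken mod 5.
Cross-terms: -2, -11, -18, 0, -2  ⇒  Σ = -33
Area = |Σ|/2 = 16.5.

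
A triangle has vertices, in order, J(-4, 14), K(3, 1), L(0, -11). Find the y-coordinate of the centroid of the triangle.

4/3

Apply Gauss's area formula. First the cross-terms c_i = x_i·y_{i+1} − x_{i+1}·y_i:
  -46, -33, -44  ⇒  2A = -123, A = -61.5.
Then Σ (y_i + y_{i+1})·c_i = -492, so ȳ = -492 / (6·(-61.5)) = 4/3.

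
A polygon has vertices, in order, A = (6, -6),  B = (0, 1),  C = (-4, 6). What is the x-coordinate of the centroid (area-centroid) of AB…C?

Apply the shoelace formula. First the cross-terms c_i = x_i·y_{i+1} − x_{i+1}·y_i:
  6, 4, -12  ⇒  2A = -2, A = -1.
Then Σ (x_i + x_{i+1})·c_i = -4, so x̄ = -4 / (6·(-1)) = 2/3.

2/3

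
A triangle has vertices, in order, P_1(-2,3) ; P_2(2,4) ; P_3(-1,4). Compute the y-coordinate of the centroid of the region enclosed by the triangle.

Apply Gauss's area formula. First the cross-terms c_i = x_i·y_{i+1} − x_{i+1}·y_i:
  -14, 12, 5  ⇒  2A = 3, A = 1.5.
Then Σ (y_i + y_{i+1})·c_i = 33, so ȳ = 33 / (6·1.5) = 11/3.

11/3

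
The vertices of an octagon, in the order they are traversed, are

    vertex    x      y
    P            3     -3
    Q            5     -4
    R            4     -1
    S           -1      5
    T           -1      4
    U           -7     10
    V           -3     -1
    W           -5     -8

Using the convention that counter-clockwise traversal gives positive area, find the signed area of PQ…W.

Apply the surveyor's formula: 2A = Σ (x_i·y_{i+1} − x_{i+1}·y_i), indices taken mod 8.
Cross-terms: 3, 11, 19, 1, 18, 37, 19, 39  ⇒  Σ = 147
Signed area = Σ/2 = 73.5 (positive ⇒ counter-clockwise traversal).

73.5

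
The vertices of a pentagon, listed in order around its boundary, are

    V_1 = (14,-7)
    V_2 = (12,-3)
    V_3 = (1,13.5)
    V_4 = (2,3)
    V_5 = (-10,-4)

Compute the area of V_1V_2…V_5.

V_1→V_2: (14)(-3) − (12)(-7) = 42
V_2→V_3: (12)(13.5) − (1)(-3) = 165
V_3→V_4: (1)(3) − (2)(13.5) = -24
V_4→V_5: (2)(-4) − (-10)(3) = 22
V_5→V_1: (-10)(-7) − (14)(-4) = 126
Σ = 331
Area = |Σ|/2 = 165.5.

165.5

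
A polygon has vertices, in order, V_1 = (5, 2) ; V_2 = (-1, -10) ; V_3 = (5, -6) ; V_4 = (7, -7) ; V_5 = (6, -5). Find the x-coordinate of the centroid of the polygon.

Apply the shoelace formula. First the cross-terms c_i = x_i·y_{i+1} − x_{i+1}·y_i:
  -48, 56, 7, 7, 37  ⇒  2A = 59, A = 29.5.
Then Σ (x_i + x_{i+1})·c_i = 614, so x̄ = 614 / (6·29.5) = 614/177.

614/177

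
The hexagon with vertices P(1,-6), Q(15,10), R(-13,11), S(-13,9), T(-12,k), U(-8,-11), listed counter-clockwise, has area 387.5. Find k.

Write out the shoelace sum; only the two edges meeting at T involve k:
2·Area = [((-13)·k − (-12)·9) + ((-12)·(-11) − (-8)·k)] + 480
       = -5·k + 720 = 775
⇒ k = -11.

-11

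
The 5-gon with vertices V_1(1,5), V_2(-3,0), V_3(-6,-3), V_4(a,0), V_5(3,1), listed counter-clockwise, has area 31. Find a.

6

Write out the shoelace sum; only the two edges meeting at V_4 involve a:
2·Area = [((-6)·0 − a·(-3)) + (a·1 − 3·0)] + 38
       = 4·a + 38 = 62
⇒ a = 6.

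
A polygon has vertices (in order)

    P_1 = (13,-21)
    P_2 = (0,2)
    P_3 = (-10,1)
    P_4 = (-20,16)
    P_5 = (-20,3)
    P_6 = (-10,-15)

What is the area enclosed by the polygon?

450.5

Σ = (26) + (20) + (-140) + (260) + (330) + (405) = 901
Area = |Σ|/2 = 450.5.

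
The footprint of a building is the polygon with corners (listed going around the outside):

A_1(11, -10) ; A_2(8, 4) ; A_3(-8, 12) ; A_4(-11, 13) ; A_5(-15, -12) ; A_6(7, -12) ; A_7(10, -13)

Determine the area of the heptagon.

471.5

Apply the shoelace formula: 2A = Σ (x_i·y_{i+1} − x_{i+1}·y_i), indices taken mod 7.
Cross-terms: 124, 128, 28, 327, 264, 29, 43  ⇒  Σ = 943
Area = |Σ|/2 = 471.5.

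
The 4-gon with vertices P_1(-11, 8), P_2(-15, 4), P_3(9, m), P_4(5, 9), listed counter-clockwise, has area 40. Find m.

9

The doubled signed area Σ (x_i y_{i+1} − x_{i+1} y_i) is linear in m.
With m=0 it equals 260; the coefficient of m is -20 (from the two edges through P_3).
So -20·m + 260 = 2·40 = 80 ⇒ m = 9.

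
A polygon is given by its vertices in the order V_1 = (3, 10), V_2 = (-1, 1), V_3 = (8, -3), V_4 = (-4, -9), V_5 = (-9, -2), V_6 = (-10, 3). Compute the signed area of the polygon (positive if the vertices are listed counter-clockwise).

Cross-terms: 13, -5, -84, -73, -47, -109  ⇒  Σ = -305
Signed area = Σ/2 = -152.5 (negative ⇒ clockwise traversal).

-152.5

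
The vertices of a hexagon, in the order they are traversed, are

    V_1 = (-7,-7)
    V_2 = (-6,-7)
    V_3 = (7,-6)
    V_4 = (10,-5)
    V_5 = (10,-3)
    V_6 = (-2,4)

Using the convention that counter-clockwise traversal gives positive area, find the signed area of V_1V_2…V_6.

Apply the surveyor's formula: 2A = Σ (x_i·y_{i+1} − x_{i+1}·y_i), indices taken mod 6.
Cross-terms: 7, 85, 25, 20, 34, 42  ⇒  Σ = 213
Signed area = Σ/2 = 106.5 (positive ⇒ counter-clockwise traversal).

106.5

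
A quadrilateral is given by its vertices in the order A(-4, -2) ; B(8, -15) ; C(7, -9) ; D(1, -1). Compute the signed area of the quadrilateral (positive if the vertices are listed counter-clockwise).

Apply the surveyor's formula: 2A = Σ (x_i·y_{i+1} − x_{i+1}·y_i), indices taken mod 4.
A→B: (-4)(-15) − (8)(-2) = 76
B→C: (8)(-9) − (7)(-15) = 33
C→D: (7)(-1) − (1)(-9) = 2
D→A: (1)(-2) − (-4)(-1) = -6
Σ = 105
Signed area = Σ/2 = 52.5 (positive ⇒ counter-clockwise traversal).

52.5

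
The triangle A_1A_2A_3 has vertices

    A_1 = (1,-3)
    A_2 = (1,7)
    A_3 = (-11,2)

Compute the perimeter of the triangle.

36

|A_1A_2| = √((0)² + (10)²) = √100 = 10
|A_2A_3| = √((-12)² + (-5)²) = √169 = 13
|A_3A_1| = √((12)² + (-5)²) = √169 = 13
Perimeter = 10 + 13 + 13 = 36.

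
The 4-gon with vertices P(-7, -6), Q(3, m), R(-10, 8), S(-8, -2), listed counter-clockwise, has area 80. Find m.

0

The doubled signed area Σ (x_i y_{i+1} − x_{i+1} y_i) is linear in m.
With m=0 it equals 160; the coefficient of m is 3 (from the two edges through Q).
So 3·m + 160 = 2·80 = 160 ⇒ m = 0.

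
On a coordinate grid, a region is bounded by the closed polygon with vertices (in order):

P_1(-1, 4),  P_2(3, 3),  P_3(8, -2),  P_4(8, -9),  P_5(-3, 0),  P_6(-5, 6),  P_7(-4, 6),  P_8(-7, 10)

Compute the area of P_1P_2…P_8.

P_1→P_2: (-1)(3) − (3)(4) = -15
P_2→P_3: (3)(-2) − (8)(3) = -30
P_3→P_4: (8)(-9) − (8)(-2) = -56
P_4→P_5: (8)(0) − (-3)(-9) = -27
P_5→P_6: (-3)(6) − (-5)(0) = -18
P_6→P_7: (-5)(6) − (-4)(6) = -6
P_7→P_8: (-4)(10) − (-7)(6) = 2
P_8→P_1: (-7)(4) − (-1)(10) = -18
Σ = -168
Area = |Σ|/2 = 84.

84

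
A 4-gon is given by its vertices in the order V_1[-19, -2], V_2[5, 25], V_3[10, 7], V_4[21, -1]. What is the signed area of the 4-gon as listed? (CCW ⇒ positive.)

-449

Σ = (-465) + (-215) + (-157) + (-61) = -898
Signed area = Σ/2 = -449 (negative ⇒ clockwise traversal).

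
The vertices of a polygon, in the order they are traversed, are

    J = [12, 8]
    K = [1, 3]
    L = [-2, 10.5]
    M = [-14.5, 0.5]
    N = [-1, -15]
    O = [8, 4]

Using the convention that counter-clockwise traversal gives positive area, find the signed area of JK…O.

272.875

Σ = (28) + (16.5) + (151.25) + (218) + (116) + (16) = 545.75
Signed area = Σ/2 = 272.875 (positive ⇒ counter-clockwise traversal).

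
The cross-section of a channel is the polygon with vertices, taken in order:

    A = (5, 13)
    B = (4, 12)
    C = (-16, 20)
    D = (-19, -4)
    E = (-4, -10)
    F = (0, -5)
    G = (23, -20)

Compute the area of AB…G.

Σ = (8) + (272) + (444) + (174) + (20) + (115) + (399) = 1432
Area = |Σ|/2 = 716.

716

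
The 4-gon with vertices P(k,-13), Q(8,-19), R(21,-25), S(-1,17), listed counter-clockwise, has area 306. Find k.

Write out the shoelace sum; only the two edges meeting at P involve k:
2·Area = [((-1)·(-13) − k·17) + (k·(-19) − 8·(-13))] + 531
       = -36·k + 648 = 612
⇒ k = 1.

1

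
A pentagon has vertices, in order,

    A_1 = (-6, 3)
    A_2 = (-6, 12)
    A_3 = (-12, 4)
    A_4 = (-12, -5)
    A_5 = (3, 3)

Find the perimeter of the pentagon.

|A_1A_2| = √((0)² + (9)²) = √81 = 9
|A_2A_3| = √((-6)² + (-8)²) = √100 = 10
|A_3A_4| = √((0)² + (-9)²) = √81 = 9
|A_4A_5| = √((15)² + (8)²) = √289 = 17
|A_5A_1| = √((-9)² + (0)²) = √81 = 9
Perimeter = 9 + 10 + 9 + 17 + 9 = 54.

54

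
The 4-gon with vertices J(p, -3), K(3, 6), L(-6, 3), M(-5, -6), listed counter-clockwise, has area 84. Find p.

The doubled signed area Σ (x_i y_{i+1} − x_{i+1} y_i) is linear in p.
With p=0 it equals 120; the coefficient of p is 12 (from the two edges through J).
So 12·p + 120 = 2·84 = 168 ⇒ p = 4.

4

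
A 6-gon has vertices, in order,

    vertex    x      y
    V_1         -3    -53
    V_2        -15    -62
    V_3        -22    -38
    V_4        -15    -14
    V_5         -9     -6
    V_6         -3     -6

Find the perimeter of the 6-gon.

|V_1V_2| = √((-12)² + (-9)²) = √225 = 15
|V_2V_3| = √((-7)² + (24)²) = √625 = 25
|V_3V_4| = √((7)² + (24)²) = √625 = 25
|V_4V_5| = √((6)² + (8)²) = √100 = 10
|V_5V_6| = √((6)² + (0)²) = √36 = 6
|V_6V_1| = √((0)² + (-47)²) = √2209 = 47
Perimeter = 15 + 25 + 25 + 10 + 6 + 47 = 128.

128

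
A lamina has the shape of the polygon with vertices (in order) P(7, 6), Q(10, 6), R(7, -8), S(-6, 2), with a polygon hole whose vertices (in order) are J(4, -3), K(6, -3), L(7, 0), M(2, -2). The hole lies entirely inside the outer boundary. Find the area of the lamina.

Outer boundary:
Apply the surveyor's formula: 2A = Σ (x_i·y_{i+1} − x_{i+1}·y_i), indices taken mod 4.
P→Q: (7)(6) − (10)(6) = -18
Q→R: (10)(-8) − (7)(6) = -122
R→S: (7)(2) − (-6)(-8) = -34
S→P: (-6)(6) − (7)(2) = -50
Σ = -224
Area = |Σ|/2 = 112.
Hole:
Apply the shoelace formula: 2A = Σ (x_i·y_{i+1} − x_{i+1}·y_i), indices taken mod 4.
Σ = (6) + (21) + (-14) + (2) = 15
Area = |Σ|/2 = 7.5.
Net area = 112 − 7.5 = 104.5.

104.5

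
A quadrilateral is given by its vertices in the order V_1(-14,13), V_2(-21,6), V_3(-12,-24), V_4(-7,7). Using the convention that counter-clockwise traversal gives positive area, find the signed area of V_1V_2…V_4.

V_1→V_2: (-14)(6) − (-21)(13) = 189
V_2→V_3: (-21)(-24) − (-12)(6) = 576
V_3→V_4: (-12)(7) − (-7)(-24) = -252
V_4→V_1: (-7)(13) − (-14)(7) = 7
Σ = 520
Signed area = Σ/2 = 260 (positive ⇒ counter-clockwise traversal).

260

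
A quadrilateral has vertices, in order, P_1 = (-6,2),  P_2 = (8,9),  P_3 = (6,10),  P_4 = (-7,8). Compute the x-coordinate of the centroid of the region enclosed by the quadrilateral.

-28/27

Apply Gauss's area formula. First the cross-terms c_i = x_i·y_{i+1} − x_{i+1}·y_i:
  -70, 26, 118, 34  ⇒  2A = 108, A = 54.
Then Σ (x_i + x_{i+1})·c_i = -336, so x̄ = -336 / (6·54) = -28/27.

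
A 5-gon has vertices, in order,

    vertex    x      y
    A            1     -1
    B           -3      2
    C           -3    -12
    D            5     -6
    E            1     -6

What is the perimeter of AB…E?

38

|AB| = √((-4)² + (3)²) = √25 = 5
|BC| = √((0)² + (-14)²) = √196 = 14
|CD| = √((8)² + (6)²) = √100 = 10
|DE| = √((-4)² + (0)²) = √16 = 4
|EA| = √((0)² + (5)²) = √25 = 5
Perimeter = 5 + 14 + 10 + 4 + 5 = 38.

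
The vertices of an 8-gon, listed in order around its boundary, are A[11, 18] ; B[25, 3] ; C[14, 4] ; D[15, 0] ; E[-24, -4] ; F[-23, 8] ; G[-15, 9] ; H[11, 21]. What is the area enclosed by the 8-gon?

648.5

Apply Gauss's area formula: 2A = Σ (x_i·y_{i+1} − x_{i+1}·y_i), indices taken mod 8.
A→B: (11)(3) − (25)(18) = -417
B→C: (25)(4) − (14)(3) = 58
C→D: (14)(0) − (15)(4) = -60
D→E: (15)(-4) − (-24)(0) = -60
E→F: (-24)(8) − (-23)(-4) = -284
F→G: (-23)(9) − (-15)(8) = -87
G→H: (-15)(21) − (11)(9) = -414
H→A: (11)(18) − (11)(21) = -33
Σ = -1297
Area = |Σ|/2 = 648.5.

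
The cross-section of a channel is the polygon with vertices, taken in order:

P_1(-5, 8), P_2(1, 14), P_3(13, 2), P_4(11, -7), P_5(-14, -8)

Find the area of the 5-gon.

354.5

Σ = (-78) + (-180) + (-113) + (-186) + (-152) = -709
Area = |Σ|/2 = 354.5.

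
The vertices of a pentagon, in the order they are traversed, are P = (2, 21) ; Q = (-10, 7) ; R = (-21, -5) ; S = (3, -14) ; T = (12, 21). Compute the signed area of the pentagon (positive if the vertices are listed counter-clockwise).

Σ = (224) + (197) + (309) + (231) + (210) = 1171
Signed area = Σ/2 = 585.5 (positive ⇒ counter-clockwise traversal).

585.5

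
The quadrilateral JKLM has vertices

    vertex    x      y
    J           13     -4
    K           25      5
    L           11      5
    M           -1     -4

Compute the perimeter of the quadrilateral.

|JK| = √((12)² + (9)²) = √225 = 15
|KL| = √((-14)² + (0)²) = √196 = 14
|LM| = √((-12)² + (-9)²) = √225 = 15
|MJ| = √((14)² + (0)²) = √196 = 14
Perimeter = 15 + 14 + 15 + 14 = 58.

58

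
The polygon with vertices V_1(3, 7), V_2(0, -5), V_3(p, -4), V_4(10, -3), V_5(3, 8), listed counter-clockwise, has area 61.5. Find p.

6

Write out the shoelace sum; only the two edges meeting at V_3 involve p:
2·Area = [(0·(-4) − p·(-5)) + (p·(-3) − 10·(-4))] + 71
       = 2·p + 111 = 123
⇒ p = 6.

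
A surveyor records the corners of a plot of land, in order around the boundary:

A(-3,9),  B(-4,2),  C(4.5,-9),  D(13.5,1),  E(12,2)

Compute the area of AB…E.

Σ = (30) + (27) + (126) + (15) + (114) = 312
Area = |Σ|/2 = 156.

156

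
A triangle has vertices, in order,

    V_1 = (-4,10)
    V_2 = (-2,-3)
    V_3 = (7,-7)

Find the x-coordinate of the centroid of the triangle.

1/3

Apply the surveyor's formula. First the cross-terms c_i = x_i·y_{i+1} − x_{i+1}·y_i:
  32, 35, 42  ⇒  2A = 109, A = 54.5.
Then Σ (x_i + x_{i+1})·c_i = 109, so x̄ = 109 / (6·54.5) = 1/3.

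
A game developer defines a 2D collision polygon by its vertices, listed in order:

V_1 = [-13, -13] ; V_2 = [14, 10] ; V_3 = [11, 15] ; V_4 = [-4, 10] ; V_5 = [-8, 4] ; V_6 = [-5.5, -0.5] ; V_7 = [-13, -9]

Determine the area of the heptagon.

253.5

Σ = (52) + (100) + (170) + (64) + (26) + (43) + (52) = 507
Area = |Σ|/2 = 253.5.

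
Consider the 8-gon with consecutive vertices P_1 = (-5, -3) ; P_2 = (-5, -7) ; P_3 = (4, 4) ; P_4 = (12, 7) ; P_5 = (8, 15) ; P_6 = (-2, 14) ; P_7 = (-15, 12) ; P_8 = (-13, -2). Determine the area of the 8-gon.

337.5

Cross-terms: 20, 8, -20, 124, 142, 186, 186, 29  ⇒  Σ = 675
Area = |Σ|/2 = 337.5.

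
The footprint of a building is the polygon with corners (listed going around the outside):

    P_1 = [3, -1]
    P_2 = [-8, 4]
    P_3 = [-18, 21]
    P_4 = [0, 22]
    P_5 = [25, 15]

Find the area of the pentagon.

554

Apply the shoelace formula: 2A = Σ (x_i·y_{i+1} − x_{i+1}·y_i), indices taken mod 5.
P_1→P_2: (3)(4) − (-8)(-1) = 4
P_2→P_3: (-8)(21) − (-18)(4) = -96
P_3→P_4: (-18)(22) − (0)(21) = -396
P_4→P_5: (0)(15) − (25)(22) = -550
P_5→P_1: (25)(-1) − (3)(15) = -70
Σ = -1108
Area = |Σ|/2 = 554.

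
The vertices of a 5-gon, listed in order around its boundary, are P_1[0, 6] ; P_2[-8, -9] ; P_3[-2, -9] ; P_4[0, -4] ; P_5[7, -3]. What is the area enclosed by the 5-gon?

90

Σ = (48) + (54) + (8) + (28) + (42) = 180
Area = |Σ|/2 = 90.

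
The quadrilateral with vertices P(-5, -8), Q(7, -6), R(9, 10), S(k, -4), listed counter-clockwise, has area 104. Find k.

Write out the shoelace sum; only the two edges meeting at S involve k:
2·Area = [(9·(-4) − k·10) + (k·(-8) − (-5)·(-4))] + 210
       = -18·k + 154 = 208
⇒ k = -3.

-3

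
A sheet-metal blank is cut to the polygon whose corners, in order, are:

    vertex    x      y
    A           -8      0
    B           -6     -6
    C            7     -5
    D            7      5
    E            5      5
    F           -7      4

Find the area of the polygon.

A→B: (-8)(-6) − (-6)(0) = 48
B→C: (-6)(-5) − (7)(-6) = 72
C→D: (7)(5) − (7)(-5) = 70
D→E: (7)(5) − (5)(5) = 10
E→F: (5)(4) − (-7)(5) = 55
F→A: (-7)(0) − (-8)(4) = 32
Σ = 287
Area = |Σ|/2 = 143.5.

143.5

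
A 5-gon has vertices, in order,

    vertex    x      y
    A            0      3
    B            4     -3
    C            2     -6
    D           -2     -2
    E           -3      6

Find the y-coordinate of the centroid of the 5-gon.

-137/219

Apply the shoelace formula. First the cross-terms c_i = x_i·y_{i+1} − x_{i+1}·y_i:
  -12, -18, -16, -18, -9  ⇒  2A = -73, A = -36.5.
Then Σ (y_i + y_{i+1})·c_i = 137, so ȳ = 137 / (6·(-36.5)) = -137/219.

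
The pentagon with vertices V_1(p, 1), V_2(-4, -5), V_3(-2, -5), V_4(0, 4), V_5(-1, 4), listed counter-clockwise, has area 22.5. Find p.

-4

The doubled signed area Σ (x_i y_{i+1} − x_{i+1} y_i) is linear in p.
With p=0 it equals 9; the coefficient of p is -9 (from the two edges through V_1).
So -9·p + 9 = 2·22.5 = 45 ⇒ p = -4.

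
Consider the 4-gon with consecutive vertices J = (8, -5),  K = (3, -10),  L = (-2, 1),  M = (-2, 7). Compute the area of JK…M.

J→K: (8)(-10) − (3)(-5) = -65
K→L: (3)(1) − (-2)(-10) = -17
L→M: (-2)(7) − (-2)(1) = -12
M→J: (-2)(-5) − (8)(7) = -46
Σ = -140
Area = |Σ|/2 = 70.

70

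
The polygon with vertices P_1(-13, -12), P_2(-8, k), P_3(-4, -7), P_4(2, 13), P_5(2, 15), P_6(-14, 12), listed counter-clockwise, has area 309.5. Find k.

Write out the shoelace sum; only the two edges meeting at P_2 involve k:
2·Area = [((-13)·k − (-8)·(-12)) + ((-8)·(-7) − (-4)·k)] + 524
       = -9·k + 484 = 619
⇒ k = -15.

-15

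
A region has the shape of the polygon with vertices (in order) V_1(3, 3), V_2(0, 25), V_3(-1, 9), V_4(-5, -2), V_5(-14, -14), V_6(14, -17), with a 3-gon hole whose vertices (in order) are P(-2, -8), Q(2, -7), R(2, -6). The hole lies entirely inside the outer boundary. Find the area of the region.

Outer boundary:
Σ = (75) + (25) + (47) + (42) + (434) + (93) = 716
Area = |Σ|/2 = 358.
Hole:
Σ = (30) + (2) + (-28) = 4
Area = |Σ|/2 = 2.
Net area = 358 − 2 = 356.

356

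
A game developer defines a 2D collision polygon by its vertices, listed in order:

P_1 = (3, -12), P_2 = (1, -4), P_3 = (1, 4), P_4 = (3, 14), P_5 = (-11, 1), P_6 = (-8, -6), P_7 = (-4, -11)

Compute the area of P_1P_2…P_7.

193

Apply Gauss's area formula: 2A = Σ (x_i·y_{i+1} − x_{i+1}·y_i), indices taken mod 7.
Σ = (0) + (8) + (2) + (157) + (74) + (64) + (81) = 386
Area = |Σ|/2 = 193.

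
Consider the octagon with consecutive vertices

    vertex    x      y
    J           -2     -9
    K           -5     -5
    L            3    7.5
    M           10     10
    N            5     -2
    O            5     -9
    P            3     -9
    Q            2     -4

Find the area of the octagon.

Σ = (-35) + (-22.5) + (-45) + (-70) + (-35) + (-18) + (6) + (-26) = -245.5
Area = |Σ|/2 = 122.75.

122.75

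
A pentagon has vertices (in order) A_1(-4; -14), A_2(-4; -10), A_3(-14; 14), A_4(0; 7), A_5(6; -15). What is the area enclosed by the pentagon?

Apply the shoelace formula: 2A = Σ (x_i·y_{i+1} − x_{i+1}·y_i), indices taken mod 5.
Σ = (-16) + (-196) + (-98) + (-42) + (-144) = -496
Area = |Σ|/2 = 248.

248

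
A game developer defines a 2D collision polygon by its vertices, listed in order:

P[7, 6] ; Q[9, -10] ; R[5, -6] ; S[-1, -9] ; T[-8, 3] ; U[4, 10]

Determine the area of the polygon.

196

Apply the shoelace (surveyor's) formula: 2A = Σ (x_i·y_{i+1} − x_{i+1}·y_i), indices taken mod 6.
P→Q: (7)(-10) − (9)(6) = -124
Q→R: (9)(-6) − (5)(-10) = -4
R→S: (5)(-9) − (-1)(-6) = -51
S→T: (-1)(3) − (-8)(-9) = -75
T→U: (-8)(10) − (4)(3) = -92
U→P: (4)(6) − (7)(10) = -46
Σ = -392
Area = |Σ|/2 = 196.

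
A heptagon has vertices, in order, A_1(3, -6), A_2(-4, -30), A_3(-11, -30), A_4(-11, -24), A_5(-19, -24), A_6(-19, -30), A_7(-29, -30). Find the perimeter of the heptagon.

102

|A_1A_2| = √((-7)² + (-24)²) = √625 = 25
|A_2A_3| = √((-7)² + (0)²) = √49 = 7
|A_3A_4| = √((0)² + (6)²) = √36 = 6
|A_4A_5| = √((-8)² + (0)²) = √64 = 8
|A_5A_6| = √((0)² + (-6)²) = √36 = 6
|A_6A_7| = √((-10)² + (0)²) = √100 = 10
|A_7A_1| = √((32)² + (24)²) = √1600 = 40
Perimeter = 25 + 7 + 6 + 8 + 6 + 10 + 40 = 102.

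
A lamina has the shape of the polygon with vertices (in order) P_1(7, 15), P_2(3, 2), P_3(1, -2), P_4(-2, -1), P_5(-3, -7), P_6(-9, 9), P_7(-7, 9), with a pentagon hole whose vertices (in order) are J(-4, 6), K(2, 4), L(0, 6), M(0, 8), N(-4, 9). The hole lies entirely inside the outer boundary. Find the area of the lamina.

Outer boundary:
Apply the surveyor's formula: 2A = Σ (x_i·y_{i+1} − x_{i+1}·y_i), indices taken mod 7.
Cross-terms: -31, -8, -5, 11, -90, -18, -168  ⇒  Σ = -309
Area = |Σ|/2 = 154.5.
Hole:
Σ = (-28) + (12) + (0) + (32) + (12) = 28
Area = |Σ|/2 = 14.
Net area = 154.5 − 14 = 140.5.

140.5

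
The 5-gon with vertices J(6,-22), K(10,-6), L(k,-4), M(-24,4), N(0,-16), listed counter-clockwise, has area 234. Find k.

-6

Write out the shoelace sum; only the two edges meeting at L involve k:
2·Area = [(10·(-4) − k·(-6)) + (k·4 − (-24)·(-4))] + 664
       = 10·k + 528 = 468
⇒ k = -6.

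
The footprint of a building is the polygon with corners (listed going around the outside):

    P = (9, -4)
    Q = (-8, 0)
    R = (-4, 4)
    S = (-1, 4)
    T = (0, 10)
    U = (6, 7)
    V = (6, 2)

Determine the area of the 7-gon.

109

Σ = (-32) + (-32) + (-12) + (-10) + (-60) + (-30) + (-42) = -218
Area = |Σ|/2 = 109.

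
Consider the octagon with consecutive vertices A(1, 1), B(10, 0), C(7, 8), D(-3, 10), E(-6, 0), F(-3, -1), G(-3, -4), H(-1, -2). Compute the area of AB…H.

Σ = (-10) + (80) + (94) + (60) + (6) + (9) + (2) + (1) = 242
Area = |Σ|/2 = 121.

121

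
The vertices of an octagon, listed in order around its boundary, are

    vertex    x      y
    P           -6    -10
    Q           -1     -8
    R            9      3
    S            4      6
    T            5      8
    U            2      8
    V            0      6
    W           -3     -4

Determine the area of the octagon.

P→Q: (-6)(-8) − (-1)(-10) = 38
Q→R: (-1)(3) − (9)(-8) = 69
R→S: (9)(6) − (4)(3) = 42
S→T: (4)(8) − (5)(6) = 2
T→U: (5)(8) − (2)(8) = 24
U→V: (2)(6) − (0)(8) = 12
V→W: (0)(-4) − (-3)(6) = 18
W→P: (-3)(-10) − (-6)(-4) = 6
Σ = 211
Area = |Σ|/2 = 105.5.

105.5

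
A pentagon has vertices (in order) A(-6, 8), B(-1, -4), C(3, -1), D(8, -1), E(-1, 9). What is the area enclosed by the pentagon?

83.5

Cross-terms: 32, 13, 5, 71, 46  ⇒  Σ = 167
Area = |Σ|/2 = 83.5.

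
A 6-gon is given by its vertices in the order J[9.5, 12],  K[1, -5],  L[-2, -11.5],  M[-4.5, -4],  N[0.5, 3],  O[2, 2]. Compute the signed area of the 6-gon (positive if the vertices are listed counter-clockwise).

-68.125

Apply Gauss's area formula: 2A = Σ (x_i·y_{i+1} − x_{i+1}·y_i), indices taken mod 6.
Σ = (-59.5) + (-21.5) + (-43.75) + (-11.5) + (-5) + (5) = -136.25
Signed area = Σ/2 = -68.125 (negative ⇒ clockwise traversal).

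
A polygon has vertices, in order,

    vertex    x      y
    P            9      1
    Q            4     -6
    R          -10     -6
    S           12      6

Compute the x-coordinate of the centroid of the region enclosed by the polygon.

Apply Gauss's area formula. First the cross-terms c_i = x_i·y_{i+1} − x_{i+1}·y_i:
  -58, -84, 12, -42  ⇒  2A = -172, A = -86.
Then Σ (x_i + x_{i+1})·c_i = -1108, so x̄ = -1108 / (6·(-86)) = 277/129.

277/129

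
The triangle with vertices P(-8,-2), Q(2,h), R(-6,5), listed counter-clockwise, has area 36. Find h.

Write out the shoelace sum; only the two edges meeting at Q involve h:
2·Area = [((-8)·h − 2·(-2)) + (2·5 − (-6)·h)] + 52
       = -2·h + 66 = 72
⇒ h = -3.

-3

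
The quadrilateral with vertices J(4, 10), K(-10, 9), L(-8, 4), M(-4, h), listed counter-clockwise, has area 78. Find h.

-1

Write out the shoelace sum; only the two edges meeting at M involve h:
2·Area = [((-8)·h − (-4)·4) + ((-4)·10 − 4·h)] + 168
       = -12·h + 144 = 156
⇒ h = -1.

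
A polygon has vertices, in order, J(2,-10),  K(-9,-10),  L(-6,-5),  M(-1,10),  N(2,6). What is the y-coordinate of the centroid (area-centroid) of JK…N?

Apply the shoelace (surveyor's) formula. First the cross-terms c_i = x_i·y_{i+1} − x_{i+1}·y_i:
  -110, -15, -65, -26, -32  ⇒  2A = -248, A = -124.
Then Σ (y_i + y_{i+1})·c_i = 1812, so ȳ = 1812 / (6·(-124)) = -151/62.

-151/62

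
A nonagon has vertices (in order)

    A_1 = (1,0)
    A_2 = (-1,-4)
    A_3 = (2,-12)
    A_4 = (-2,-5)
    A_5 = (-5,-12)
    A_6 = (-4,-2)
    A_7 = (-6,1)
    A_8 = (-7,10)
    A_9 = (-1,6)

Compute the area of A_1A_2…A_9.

Apply the surveyor's formula: 2A = Σ (x_i·y_{i+1} − x_{i+1}·y_i), indices taken mod 9.
Σ = (-4) + (20) + (-34) + (-1) + (-38) + (-16) + (-53) + (-32) + (-6) = -164
Area = |Σ|/2 = 82.

82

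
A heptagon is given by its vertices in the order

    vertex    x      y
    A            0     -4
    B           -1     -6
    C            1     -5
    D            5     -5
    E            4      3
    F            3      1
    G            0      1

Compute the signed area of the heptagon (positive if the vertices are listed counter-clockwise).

30

A→B: (0)(-6) − (-1)(-4) = -4
B→C: (-1)(-5) − (1)(-6) = 11
C→D: (1)(-5) − (5)(-5) = 20
D→E: (5)(3) − (4)(-5) = 35
E→F: (4)(1) − (3)(3) = -5
F→G: (3)(1) − (0)(1) = 3
G→A: (0)(-4) − (0)(1) = 0
Σ = 60
Signed area = Σ/2 = 30 (positive ⇒ counter-clockwise traversal).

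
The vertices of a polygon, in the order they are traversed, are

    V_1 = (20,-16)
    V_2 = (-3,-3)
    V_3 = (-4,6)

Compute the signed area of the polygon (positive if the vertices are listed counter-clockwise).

Σ = (-108) + (-30) + (-56) = -194
Signed area = Σ/2 = -97 (negative ⇒ clockwise traversal).

-97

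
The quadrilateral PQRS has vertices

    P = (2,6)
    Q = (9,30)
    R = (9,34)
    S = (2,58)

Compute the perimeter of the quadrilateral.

|PQ| = √((7)² + (24)²) = √625 = 25
|QR| = √((0)² + (4)²) = √16 = 4
|RS| = √((-7)² + (24)²) = √625 = 25
|SP| = √((0)² + (-52)²) = √2704 = 52
Perimeter = 25 + 4 + 25 + 52 = 106.

106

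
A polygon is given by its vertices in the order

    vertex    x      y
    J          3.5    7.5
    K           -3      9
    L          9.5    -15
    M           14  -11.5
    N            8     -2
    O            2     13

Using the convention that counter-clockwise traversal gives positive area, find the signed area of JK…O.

Cross-terms: 54, -40.5, 100.75, 64, 108, -30.5  ⇒  Σ = 255.75
Signed area = Σ/2 = 127.875 (positive ⇒ counter-clockwise traversal).

127.875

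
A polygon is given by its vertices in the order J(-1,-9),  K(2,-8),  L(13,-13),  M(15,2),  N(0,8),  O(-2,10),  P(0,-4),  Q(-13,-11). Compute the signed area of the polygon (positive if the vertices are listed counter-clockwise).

261.5

Apply the shoelace (surveyor's) formula: 2A = Σ (x_i·y_{i+1} − x_{i+1}·y_i), indices taken mod 8.
Cross-terms: 26, 78, 221, 120, 16, 8, -52, 106  ⇒  Σ = 523
Signed area = Σ/2 = 261.5 (positive ⇒ counter-clockwise traversal).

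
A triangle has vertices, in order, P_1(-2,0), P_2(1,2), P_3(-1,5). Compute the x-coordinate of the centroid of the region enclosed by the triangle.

Apply Gauss's area formula. First the cross-terms c_i = x_i·y_{i+1} − x_{i+1}·y_i:
  -4, 7, 10  ⇒  2A = 13, A = 6.5.
Then Σ (x_i + x_{i+1})·c_i = -26, so x̄ = -26 / (6·6.5) = -2/3.

-2/3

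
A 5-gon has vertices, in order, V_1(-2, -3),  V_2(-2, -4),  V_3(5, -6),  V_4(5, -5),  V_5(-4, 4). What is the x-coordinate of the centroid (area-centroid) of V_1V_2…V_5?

Apply the shoelace formula. First the cross-terms c_i = x_i·y_{i+1} − x_{i+1}·y_i:
  2, 32, 5, 0, 20  ⇒  2A = 59, A = 29.5.
Then Σ (x_i + x_{i+1})·c_i = 18, so x̄ = 18 / (6·29.5) = 6/59.

6/59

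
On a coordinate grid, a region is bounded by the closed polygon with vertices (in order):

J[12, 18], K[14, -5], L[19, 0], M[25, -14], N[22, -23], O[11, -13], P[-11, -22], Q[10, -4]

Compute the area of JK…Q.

338

Apply Gauss's area formula: 2A = Σ (x_i·y_{i+1} − x_{i+1}·y_i), indices taken mod 8.
Σ = (-312) + (95) + (-266) + (-267) + (-33) + (-385) + (264) + (228) = -676
Area = |Σ|/2 = 338.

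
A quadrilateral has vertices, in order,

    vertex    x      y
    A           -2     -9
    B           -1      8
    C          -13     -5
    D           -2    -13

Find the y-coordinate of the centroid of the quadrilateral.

-778/235

Apply the shoelace formula. First the cross-terms c_i = x_i·y_{i+1} − x_{i+1}·y_i:
  -25, 109, 159, -8  ⇒  2A = 235, A = 117.5.
Then Σ (y_i + y_{i+1})·c_i = -2334, so ȳ = -2334 / (6·117.5) = -778/235.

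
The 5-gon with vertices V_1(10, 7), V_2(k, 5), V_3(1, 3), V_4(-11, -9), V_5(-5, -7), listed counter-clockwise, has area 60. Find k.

4

Write out the shoelace sum; only the two edges meeting at V_2 involve k:
2·Area = [(10·5 − k·7) + (k·3 − 1·5)] + 91
       = -4·k + 136 = 120
⇒ k = 4.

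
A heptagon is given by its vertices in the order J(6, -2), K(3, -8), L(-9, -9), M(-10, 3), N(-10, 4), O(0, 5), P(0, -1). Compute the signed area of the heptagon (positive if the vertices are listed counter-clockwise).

Apply the shoelace formula: 2A = Σ (x_i·y_{i+1} − x_{i+1}·y_i), indices taken mod 7.
Σ = (-42) + (-99) + (-117) + (-10) + (-50) + (0) + (6) = -312
Signed area = Σ/2 = -156 (negative ⇒ clockwise traversal).

-156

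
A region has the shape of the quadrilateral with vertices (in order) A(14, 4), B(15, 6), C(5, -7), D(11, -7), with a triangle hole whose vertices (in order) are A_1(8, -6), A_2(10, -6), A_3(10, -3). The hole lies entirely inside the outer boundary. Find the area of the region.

33.5

Outer boundary:
Apply the shoelace (surveyor's) formula: 2A = Σ (x_i·y_{i+1} − x_{i+1}·y_i), indices taken mod 4.
Σ = (24) + (-135) + (42) + (142) = 73
Area = |Σ|/2 = 36.5.
Hole:
A_1→A_2: (8)(-6) − (10)(-6) = 12
A_2→A_3: (10)(-3) − (10)(-6) = 30
A_3→A_1: (10)(-6) − (8)(-3) = -36
Σ = 6
Area = |Σ|/2 = 3.
Net area = 36.5 − 3 = 33.5.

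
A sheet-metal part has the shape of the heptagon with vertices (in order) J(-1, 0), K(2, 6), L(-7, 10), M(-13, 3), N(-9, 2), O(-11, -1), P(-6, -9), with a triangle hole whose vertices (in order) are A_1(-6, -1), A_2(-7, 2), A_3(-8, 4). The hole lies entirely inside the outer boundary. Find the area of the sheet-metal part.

140

Outer boundary:
Apply the shoelace (surveyor's) formula: 2A = Σ (x_i·y_{i+1} − x_{i+1}·y_i), indices taken mod 7.
Cross-terms: -6, 62, 109, 1, 31, 93, -9  ⇒  Σ = 281
Area = |Σ|/2 = 140.5.
Hole:
Apply Gauss's area formula: 2A = Σ (x_i·y_{i+1} − x_{i+1}·y_i), indices taken mod 3.
Σ = (-19) + (-12) + (32) = 1
Area = |Σ|/2 = 0.5.
Net area = 140.5 − 0.5 = 140.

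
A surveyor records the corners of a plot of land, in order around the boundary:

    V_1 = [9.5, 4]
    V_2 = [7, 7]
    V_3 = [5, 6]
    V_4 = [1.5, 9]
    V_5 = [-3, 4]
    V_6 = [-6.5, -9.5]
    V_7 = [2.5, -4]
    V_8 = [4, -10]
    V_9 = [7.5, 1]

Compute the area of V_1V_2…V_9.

Apply Gauss's area formula: 2A = Σ (x_i·y_{i+1} − x_{i+1}·y_i), indices taken mod 9.
Σ = (38.5) + (7) + (36) + (33) + (54.5) + (49.75) + (-9) + (79) + (20.5) = 309.25
Area = |Σ|/2 = 154.625.

154.625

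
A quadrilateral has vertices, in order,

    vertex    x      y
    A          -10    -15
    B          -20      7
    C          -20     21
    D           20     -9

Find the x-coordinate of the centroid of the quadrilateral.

Apply the surveyor's formula. First the cross-terms c_i = x_i·y_{i+1} − x_{i+1}·y_i:
  -370, -280, -240, -390  ⇒  2A = -1280, A = -640.
Then Σ (x_i + x_{i+1})·c_i = 18400, so x̄ = 18400 / (6·(-640)) = -115/24.

-115/24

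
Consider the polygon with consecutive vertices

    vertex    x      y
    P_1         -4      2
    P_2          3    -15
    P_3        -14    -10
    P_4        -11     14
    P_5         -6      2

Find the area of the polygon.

Apply Gauss's area formula: 2A = Σ (x_i·y_{i+1} − x_{i+1}·y_i), indices taken mod 5.
Σ = (54) + (-240) + (-306) + (62) + (-4) = -434
Area = |Σ|/2 = 217.

217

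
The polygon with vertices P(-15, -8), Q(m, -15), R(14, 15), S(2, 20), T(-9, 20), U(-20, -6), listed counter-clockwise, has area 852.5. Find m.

12

The doubled signed area Σ (x_i y_{i+1} − x_{i+1} y_i) is linear in m.
With m=0 it equals 1429; the coefficient of m is 23 (from the two edges through Q).
So 23·m + 1429 = 2·852.5 = 1705 ⇒ m = 12.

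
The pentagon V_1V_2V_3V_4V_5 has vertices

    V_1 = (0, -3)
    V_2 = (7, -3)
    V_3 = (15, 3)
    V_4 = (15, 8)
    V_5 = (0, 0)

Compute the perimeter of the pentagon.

42

|V_1V_2| = √((7)² + (0)²) = √49 = 7
|V_2V_3| = √((8)² + (6)²) = √100 = 10
|V_3V_4| = √((0)² + (5)²) = √25 = 5
|V_4V_5| = √((-15)² + (-8)²) = √289 = 17
|V_5V_1| = √((0)² + (-3)²) = √9 = 3
Perimeter = 7 + 10 + 5 + 17 + 3 = 42.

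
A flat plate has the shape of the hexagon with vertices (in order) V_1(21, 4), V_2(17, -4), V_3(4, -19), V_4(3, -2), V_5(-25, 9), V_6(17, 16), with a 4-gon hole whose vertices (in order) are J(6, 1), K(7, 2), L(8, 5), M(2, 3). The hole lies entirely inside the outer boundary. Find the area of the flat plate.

616

Outer boundary:
Apply the shoelace formula: 2A = Σ (x_i·y_{i+1} − x_{i+1}·y_i), indices taken mod 6.
Σ = (-152) + (-307) + (49) + (-23) + (-553) + (-268) = -1254
Area = |Σ|/2 = 627.
Hole:
Cross-terms: 5, 19, 14, -16  ⇒  Σ = 22
Area = |Σ|/2 = 11.
Net area = 627 − 11 = 616.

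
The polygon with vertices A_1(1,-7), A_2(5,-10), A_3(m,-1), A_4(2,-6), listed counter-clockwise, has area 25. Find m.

9

Write out the shoelace sum; only the two edges meeting at A_3 involve m:
2·Area = [(5·(-1) − m·(-10)) + (m·(-6) − 2·(-1))] + 17
       = 4·m + 14 = 50
⇒ m = 9.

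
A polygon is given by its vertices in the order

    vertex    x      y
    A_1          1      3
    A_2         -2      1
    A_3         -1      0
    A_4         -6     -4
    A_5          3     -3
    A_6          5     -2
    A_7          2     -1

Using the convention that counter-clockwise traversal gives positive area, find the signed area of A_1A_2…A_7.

Apply the surveyor's formula: 2A = Σ (x_i·y_{i+1} − x_{i+1}·y_i), indices taken mod 7.
A_1→A_2: (1)(1) − (-2)(3) = 7
A_2→A_3: (-2)(0) − (-1)(1) = 1
A_3→A_4: (-1)(-4) − (-6)(0) = 4
A_4→A_5: (-6)(-3) − (3)(-4) = 30
A_5→A_6: (3)(-2) − (5)(-3) = 9
A_6→A_7: (5)(-1) − (2)(-2) = -1
A_7→A_1: (2)(3) − (1)(-1) = 7
Σ = 57
Signed area = Σ/2 = 28.5 (positive ⇒ counter-clockwise traversal).

28.5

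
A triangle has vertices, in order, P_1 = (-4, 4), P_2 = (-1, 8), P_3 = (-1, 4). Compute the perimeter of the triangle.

|P_1P_2| = √((3)² + (4)²) = √25 = 5
|P_2P_3| = √((0)² + (-4)²) = √16 = 4
|P_3P_1| = √((-3)² + (0)²) = √9 = 3
Perimeter = 5 + 4 + 3 = 12.

12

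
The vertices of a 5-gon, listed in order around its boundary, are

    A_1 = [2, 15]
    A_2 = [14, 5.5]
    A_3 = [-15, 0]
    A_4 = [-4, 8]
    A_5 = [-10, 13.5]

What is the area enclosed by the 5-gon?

193.75

Apply Gauss's area formula: 2A = Σ (x_i·y_{i+1} − x_{i+1}·y_i), indices taken mod 5.
Σ = (-199) + (82.5) + (-120) + (26) + (-177) = -387.5
Area = |Σ|/2 = 193.75.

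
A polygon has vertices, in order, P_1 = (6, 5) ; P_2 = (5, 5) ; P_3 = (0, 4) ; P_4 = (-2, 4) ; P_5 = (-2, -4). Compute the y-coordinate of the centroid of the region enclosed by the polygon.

44/27

Apply the shoelace formula. First the cross-terms c_i = x_i·y_{i+1} − x_{i+1}·y_i:
  5, 20, 8, 16, 14  ⇒  2A = 63, A = 31.5.
Then Σ (y_i + y_{i+1})·c_i = 308, so ȳ = 308 / (6·31.5) = 44/27.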